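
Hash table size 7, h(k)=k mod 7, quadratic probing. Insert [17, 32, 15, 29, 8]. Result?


Insertions: 17->slot 3; 32->slot 4; 15->slot 1; 29->slot 2; 8->slot 5
Table: [None, 15, 29, 17, 32, 8, None]


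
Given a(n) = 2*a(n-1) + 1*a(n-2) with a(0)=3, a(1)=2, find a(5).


Build bottom-up:
...a(3)=16, a(4)=39, a(5)=2*39+1*16=94


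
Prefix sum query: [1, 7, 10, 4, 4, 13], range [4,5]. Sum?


Prefix sums: [0, 1, 8, 18, 22, 26, 39]
Sum[4..5] = prefix[6] - prefix[4] = 39 - 22 = 17


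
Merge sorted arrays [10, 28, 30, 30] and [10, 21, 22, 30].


Compare heads, take smaller each step.
Merged: [10, 10, 21, 22, 28, 30, 30, 30]


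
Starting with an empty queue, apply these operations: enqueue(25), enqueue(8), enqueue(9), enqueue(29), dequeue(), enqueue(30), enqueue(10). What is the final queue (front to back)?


enqueue(25) -> [25]
enqueue(8) -> [25, 8]
enqueue(9) -> [25, 8, 9]
enqueue(29) -> [25, 8, 9, 29]
dequeue() returns 25 -> [8, 9, 29]
enqueue(30) -> [8, 9, 29, 30]
enqueue(10) -> [8, 9, 29, 30, 10]
Final queue (front to back): [8, 9, 29, 30, 10]


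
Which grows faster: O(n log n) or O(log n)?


logarithmic grows slower than linearithmic
O(log n) is asymptotically smaller; O(n log n) grows faster


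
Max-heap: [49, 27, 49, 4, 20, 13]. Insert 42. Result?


Append 42: [49, 27, 49, 4, 20, 13, 42]
Bubble up: no swaps needed
Result: [49, 27, 49, 4, 20, 13, 42]


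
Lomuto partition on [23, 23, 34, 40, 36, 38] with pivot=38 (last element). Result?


Elements <= 38 go left of pivot.
Result: [23, 23, 34, 36, 38, 40], pivot at index 4


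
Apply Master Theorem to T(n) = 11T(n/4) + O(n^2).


a=11, b=4, c=2. log_4(11)=1.730 < c=2. Case 3: O(n^c) = O(n^2)
Complexity: O(n^2)


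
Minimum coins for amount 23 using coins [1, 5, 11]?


dp[0]=0; dp[i]=1+min(dp[i-c] for c in coins)
...dp[18]=4, dp[19]=5, dp[20]=4, dp[21]=3, dp[22]=2, dp[23]=3
Minimum coins for 23 = 3


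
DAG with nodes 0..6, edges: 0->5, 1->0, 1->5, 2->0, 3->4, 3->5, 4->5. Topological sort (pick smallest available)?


Kahn's algorithm, process smallest node first
Order: [1, 2, 0, 3, 4, 5, 6]


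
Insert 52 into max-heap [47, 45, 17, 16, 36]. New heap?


Append 52: [47, 45, 17, 16, 36, 52]
Bubble up: swap idx 5(52) with idx 2(17); swap idx 2(52) with idx 0(47)
Result: [52, 45, 47, 16, 36, 17]


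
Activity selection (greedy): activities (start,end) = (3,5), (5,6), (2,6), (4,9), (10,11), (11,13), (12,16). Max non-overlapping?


Greedy: pick earliest-ending, then skip overlaps.
Selected (4 activities): [(3, 5), (5, 6), (10, 11), (11, 13)]


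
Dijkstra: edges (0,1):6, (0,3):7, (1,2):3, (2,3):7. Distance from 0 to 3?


Dijkstra from 0:
Distances: {0: 0, 1: 6, 2: 9, 3: 7}
Shortest distance to 3 = 7, path = [0, 3]


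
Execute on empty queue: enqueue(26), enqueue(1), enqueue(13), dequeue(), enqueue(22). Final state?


enqueue(26) -> [26]
enqueue(1) -> [26, 1]
enqueue(13) -> [26, 1, 13]
dequeue() returns 26 -> [1, 13]
enqueue(22) -> [1, 13, 22]
Final queue (front to back): [1, 13, 22]


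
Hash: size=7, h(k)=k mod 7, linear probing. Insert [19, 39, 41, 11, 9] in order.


Insertions: 19->slot 5; 39->slot 4; 41->slot 6; 11->slot 0; 9->slot 2
Table: [11, None, 9, None, 39, 19, 41]


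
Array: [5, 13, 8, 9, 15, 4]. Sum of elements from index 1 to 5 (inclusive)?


Prefix sums: [0, 5, 18, 26, 35, 50, 54]
Sum[1..5] = prefix[6] - prefix[1] = 54 - 5 = 49


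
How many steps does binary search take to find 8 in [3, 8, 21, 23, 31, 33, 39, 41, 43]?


Search for 8:
[0,8] mid=4 arr[4]=31
[0,3] mid=1 arr[1]=8
Total: 2 comparisons


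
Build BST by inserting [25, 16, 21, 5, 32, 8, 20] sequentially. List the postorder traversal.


Root = 25; build tree by BST insertion.
Postorder traversal: [8, 5, 20, 21, 16, 32, 25]


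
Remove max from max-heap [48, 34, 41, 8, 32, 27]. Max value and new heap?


Max = 48
Replace root with last, heapify down
Resulting heap: [41, 34, 27, 8, 32]


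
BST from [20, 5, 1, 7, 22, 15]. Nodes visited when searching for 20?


BST root = 20
Search for 20: compare at each node
Path: [20]


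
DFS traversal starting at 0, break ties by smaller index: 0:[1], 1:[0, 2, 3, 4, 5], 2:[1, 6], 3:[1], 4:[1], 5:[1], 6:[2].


DFS stack-based: start with [0]
Visit order: [0, 1, 2, 6, 3, 4, 5]


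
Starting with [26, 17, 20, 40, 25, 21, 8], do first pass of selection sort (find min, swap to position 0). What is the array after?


After one pass: [8, 17, 20, 40, 25, 21, 26]


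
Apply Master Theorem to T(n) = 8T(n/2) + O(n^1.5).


a=8, b=2, c=1.5. log_2(8)=3 > c=1.5. Case 1: O(n^log_b(a)) = O(n^3)
Complexity: O(n^3)


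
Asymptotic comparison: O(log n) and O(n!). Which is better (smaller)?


logarithmic grows slower than factorial
O(log n) is asymptotically smaller; O(n!) grows faster


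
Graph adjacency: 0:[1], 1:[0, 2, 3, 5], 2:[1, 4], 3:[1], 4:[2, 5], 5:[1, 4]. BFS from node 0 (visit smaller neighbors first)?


BFS queue: start with [0]
Visit order: [0, 1, 2, 3, 5, 4]


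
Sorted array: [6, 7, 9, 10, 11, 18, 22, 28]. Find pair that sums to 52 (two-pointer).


Two pointers: lo=0, hi=7
No pair sums to 52


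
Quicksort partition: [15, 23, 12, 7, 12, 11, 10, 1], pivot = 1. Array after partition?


Elements <= 1 go left of pivot.
Result: [1, 23, 12, 7, 12, 11, 10, 15], pivot at index 0


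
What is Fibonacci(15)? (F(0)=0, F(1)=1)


F(n)=F(n-1)+F(n-2)
...F(13)=233, F(14)=377, F(15)=610


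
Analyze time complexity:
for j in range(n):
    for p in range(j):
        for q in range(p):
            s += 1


Per nesting level: O(n) * O(n) [triangular over j] * O(n) [triangular over p] = O(n^3)
Complexity: O(n^3)


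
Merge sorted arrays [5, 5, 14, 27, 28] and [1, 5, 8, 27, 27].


Compare heads, take smaller each step.
Merged: [1, 5, 5, 5, 8, 14, 27, 27, 27, 28]


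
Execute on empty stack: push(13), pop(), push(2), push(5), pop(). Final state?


push(13) -> [13]
pop() returns 13 -> []
push(2) -> [2]
push(5) -> [2, 5]
pop() returns 5 -> [2]
Final stack (bottom to top): [2]


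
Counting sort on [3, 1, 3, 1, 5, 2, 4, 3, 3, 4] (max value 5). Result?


Count array: [0, 2, 1, 4, 2, 1]
Reconstruct: [1, 1, 2, 3, 3, 3, 3, 4, 4, 5]


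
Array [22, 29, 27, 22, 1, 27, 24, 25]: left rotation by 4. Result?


Left rotate by 4: [1, 27, 24, 25, 22, 29, 27, 22]


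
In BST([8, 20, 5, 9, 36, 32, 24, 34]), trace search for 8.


BST root = 8
Search for 8: compare at each node
Path: [8]


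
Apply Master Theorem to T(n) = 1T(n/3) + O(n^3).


a=1, b=3, c=3. log_3(1)=0 < c=3. Case 3: O(n^c) = O(n^3)
Complexity: O(n^3)


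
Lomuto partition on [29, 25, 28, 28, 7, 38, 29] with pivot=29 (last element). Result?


Elements <= 29 go left of pivot.
Result: [29, 25, 28, 28, 7, 29, 38], pivot at index 5


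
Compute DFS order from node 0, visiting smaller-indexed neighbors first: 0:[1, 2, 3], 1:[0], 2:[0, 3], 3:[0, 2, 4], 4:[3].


DFS stack-based: start with [0]
Visit order: [0, 1, 2, 3, 4]


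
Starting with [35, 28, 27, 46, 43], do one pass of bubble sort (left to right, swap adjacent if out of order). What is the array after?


After one pass: [28, 27, 35, 43, 46]


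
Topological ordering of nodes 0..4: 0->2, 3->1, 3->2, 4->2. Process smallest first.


Kahn's algorithm, process smallest node first
Order: [0, 3, 1, 4, 2]


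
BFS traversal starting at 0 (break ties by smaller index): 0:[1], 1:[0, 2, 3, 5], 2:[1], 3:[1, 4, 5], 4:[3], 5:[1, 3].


BFS queue: start with [0]
Visit order: [0, 1, 2, 3, 5, 4]


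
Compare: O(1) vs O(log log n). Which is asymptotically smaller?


constant grows slower than double-logarithmic
O(1) is asymptotically smaller; O(log log n) grows faster


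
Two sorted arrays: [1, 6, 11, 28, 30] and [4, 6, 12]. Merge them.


Compare heads, take smaller each step.
Merged: [1, 4, 6, 6, 11, 12, 28, 30]


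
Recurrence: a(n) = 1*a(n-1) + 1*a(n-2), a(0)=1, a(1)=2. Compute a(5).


Build bottom-up:
...a(3)=5, a(4)=8, a(5)=1*8+1*5=13


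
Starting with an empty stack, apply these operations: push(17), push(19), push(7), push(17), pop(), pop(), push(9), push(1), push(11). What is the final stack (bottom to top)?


push(17) -> [17]
push(19) -> [17, 19]
push(7) -> [17, 19, 7]
push(17) -> [17, 19, 7, 17]
pop() returns 17 -> [17, 19, 7]
pop() returns 7 -> [17, 19]
push(9) -> [17, 19, 9]
push(1) -> [17, 19, 9, 1]
push(11) -> [17, 19, 9, 1, 11]
Final stack (bottom to top): [17, 19, 9, 1, 11]


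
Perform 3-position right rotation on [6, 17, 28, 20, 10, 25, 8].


Right rotate by 3: [10, 25, 8, 6, 17, 28, 20]


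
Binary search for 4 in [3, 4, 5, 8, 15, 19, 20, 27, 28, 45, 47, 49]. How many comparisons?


Search for 4:
[0,11] mid=5 arr[5]=19
[0,4] mid=2 arr[2]=5
[0,1] mid=0 arr[0]=3
[1,1] mid=1 arr[1]=4
Total: 4 comparisons


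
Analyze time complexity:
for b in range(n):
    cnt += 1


Per nesting level: O(n) = O(n)
Complexity: O(n)


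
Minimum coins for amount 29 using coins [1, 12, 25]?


dp[0]=0; dp[i]=1+min(dp[i-c] for c in coins)
...dp[24]=2, dp[25]=1, dp[26]=2, dp[27]=3, dp[28]=4, dp[29]=5
Minimum coins for 29 = 5


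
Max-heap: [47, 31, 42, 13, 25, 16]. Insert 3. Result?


Append 3: [47, 31, 42, 13, 25, 16, 3]
Bubble up: no swaps needed
Result: [47, 31, 42, 13, 25, 16, 3]


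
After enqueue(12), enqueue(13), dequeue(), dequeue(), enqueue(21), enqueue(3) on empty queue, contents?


enqueue(12) -> [12]
enqueue(13) -> [12, 13]
dequeue() returns 12 -> [13]
dequeue() returns 13 -> []
enqueue(21) -> [21]
enqueue(3) -> [21, 3]
Final queue (front to back): [21, 3]


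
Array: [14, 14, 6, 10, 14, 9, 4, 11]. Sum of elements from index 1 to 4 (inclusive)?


Prefix sums: [0, 14, 28, 34, 44, 58, 67, 71, 82]
Sum[1..4] = prefix[5] - prefix[1] = 58 - 14 = 44


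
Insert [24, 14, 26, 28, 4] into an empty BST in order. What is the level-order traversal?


Root = 24; build tree by BST insertion.
Level-Order traversal: [24, 14, 26, 4, 28]


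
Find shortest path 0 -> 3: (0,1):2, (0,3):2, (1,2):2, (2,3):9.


Dijkstra from 0:
Distances: {0: 0, 1: 2, 2: 4, 3: 2}
Shortest distance to 3 = 2, path = [0, 3]


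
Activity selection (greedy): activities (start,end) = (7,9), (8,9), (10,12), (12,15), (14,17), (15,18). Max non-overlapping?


Greedy: pick earliest-ending, then skip overlaps.
Selected (4 activities): [(7, 9), (10, 12), (12, 15), (15, 18)]


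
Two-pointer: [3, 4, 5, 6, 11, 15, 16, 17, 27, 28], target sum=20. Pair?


Two pointers: lo=0, hi=9
Found pair: (3, 17) summing to 20


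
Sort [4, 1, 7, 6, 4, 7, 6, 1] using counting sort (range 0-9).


Count array: [0, 2, 0, 0, 2, 0, 2, 2, 0, 0]
Reconstruct: [1, 1, 4, 4, 6, 6, 7, 7]


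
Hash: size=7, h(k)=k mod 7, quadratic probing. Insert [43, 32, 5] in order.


Insertions: 43->slot 1; 32->slot 4; 5->slot 5
Table: [None, 43, None, None, 32, 5, None]


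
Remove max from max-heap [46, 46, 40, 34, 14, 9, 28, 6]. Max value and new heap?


Max = 46
Replace root with last, heapify down
Resulting heap: [46, 34, 40, 6, 14, 9, 28]


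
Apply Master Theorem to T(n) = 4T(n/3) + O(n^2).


a=4, b=3, c=2. log_3(4)=1.262 < c=2. Case 3: O(n^c) = O(n^2)
Complexity: O(n^2)


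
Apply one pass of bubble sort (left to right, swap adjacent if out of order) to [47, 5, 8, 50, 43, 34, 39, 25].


After one pass: [5, 8, 47, 43, 34, 39, 25, 50]


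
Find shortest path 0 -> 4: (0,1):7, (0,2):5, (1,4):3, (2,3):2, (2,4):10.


Dijkstra from 0:
Distances: {0: 0, 1: 7, 2: 5, 3: 7, 4: 10}
Shortest distance to 4 = 10, path = [0, 1, 4]


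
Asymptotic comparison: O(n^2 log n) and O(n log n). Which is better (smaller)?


linearithmic grows slower than n^2 log n
O(n log n) is asymptotically smaller; O(n^2 log n) grows faster


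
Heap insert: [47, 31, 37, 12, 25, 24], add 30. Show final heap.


Append 30: [47, 31, 37, 12, 25, 24, 30]
Bubble up: no swaps needed
Result: [47, 31, 37, 12, 25, 24, 30]


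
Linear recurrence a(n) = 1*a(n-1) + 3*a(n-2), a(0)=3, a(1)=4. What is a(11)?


Build bottom-up:
...a(9)=3985, a(10)=9208, a(11)=1*9208+3*3985=21163


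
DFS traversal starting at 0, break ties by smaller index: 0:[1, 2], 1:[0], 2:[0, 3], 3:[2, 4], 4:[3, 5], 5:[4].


DFS stack-based: start with [0]
Visit order: [0, 1, 2, 3, 4, 5]


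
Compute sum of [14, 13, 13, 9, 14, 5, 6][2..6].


Prefix sums: [0, 14, 27, 40, 49, 63, 68, 74]
Sum[2..6] = prefix[7] - prefix[2] = 74 - 27 = 47


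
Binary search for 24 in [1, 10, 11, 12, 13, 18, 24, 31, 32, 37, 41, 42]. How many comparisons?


Search for 24:
[0,11] mid=5 arr[5]=18
[6,11] mid=8 arr[8]=32
[6,7] mid=6 arr[6]=24
Total: 3 comparisons


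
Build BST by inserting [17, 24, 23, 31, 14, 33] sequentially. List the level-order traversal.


Root = 17; build tree by BST insertion.
Level-Order traversal: [17, 14, 24, 23, 31, 33]


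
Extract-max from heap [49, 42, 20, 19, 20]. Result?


Max = 49
Replace root with last, heapify down
Resulting heap: [42, 20, 20, 19]


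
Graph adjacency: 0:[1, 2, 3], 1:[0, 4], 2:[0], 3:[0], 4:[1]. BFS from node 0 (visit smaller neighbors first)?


BFS queue: start with [0]
Visit order: [0, 1, 2, 3, 4]


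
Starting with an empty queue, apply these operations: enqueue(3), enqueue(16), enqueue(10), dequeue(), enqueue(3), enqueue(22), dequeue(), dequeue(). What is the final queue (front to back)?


enqueue(3) -> [3]
enqueue(16) -> [3, 16]
enqueue(10) -> [3, 16, 10]
dequeue() returns 3 -> [16, 10]
enqueue(3) -> [16, 10, 3]
enqueue(22) -> [16, 10, 3, 22]
dequeue() returns 16 -> [10, 3, 22]
dequeue() returns 10 -> [3, 22]
Final queue (front to back): [3, 22]


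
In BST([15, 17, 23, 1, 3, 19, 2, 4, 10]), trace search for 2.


BST root = 15
Search for 2: compare at each node
Path: [15, 1, 3, 2]


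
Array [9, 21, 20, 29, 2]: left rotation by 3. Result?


Left rotate by 3: [29, 2, 9, 21, 20]


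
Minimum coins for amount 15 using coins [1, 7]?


dp[0]=0; dp[i]=1+min(dp[i-c] for c in coins)
...dp[10]=4, dp[11]=5, dp[12]=6, dp[13]=7, dp[14]=2, dp[15]=3
Minimum coins for 15 = 3


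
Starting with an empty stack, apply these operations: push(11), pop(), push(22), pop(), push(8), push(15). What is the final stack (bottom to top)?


push(11) -> [11]
pop() returns 11 -> []
push(22) -> [22]
pop() returns 22 -> []
push(8) -> [8]
push(15) -> [8, 15]
Final stack (bottom to top): [8, 15]


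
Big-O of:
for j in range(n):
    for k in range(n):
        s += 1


Per nesting level: O(n) * O(n) = O(n^2)
Complexity: O(n^2)


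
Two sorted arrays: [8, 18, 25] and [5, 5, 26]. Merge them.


Compare heads, take smaller each step.
Merged: [5, 5, 8, 18, 25, 26]


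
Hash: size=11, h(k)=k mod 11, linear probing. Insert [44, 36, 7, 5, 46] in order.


Insertions: 44->slot 0; 36->slot 3; 7->slot 7; 5->slot 5; 46->slot 2
Table: [44, None, 46, 36, None, 5, None, 7, None, None, None]


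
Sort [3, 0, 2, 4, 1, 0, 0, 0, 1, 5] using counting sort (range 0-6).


Count array: [4, 2, 1, 1, 1, 1, 0]
Reconstruct: [0, 0, 0, 0, 1, 1, 2, 3, 4, 5]


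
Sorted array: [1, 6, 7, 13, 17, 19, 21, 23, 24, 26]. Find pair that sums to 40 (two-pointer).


Two pointers: lo=0, hi=9
Found pair: (17, 23) summing to 40


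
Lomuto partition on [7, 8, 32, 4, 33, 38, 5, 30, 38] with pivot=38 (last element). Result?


Elements <= 38 go left of pivot.
Result: [7, 8, 32, 4, 33, 38, 5, 30, 38], pivot at index 8


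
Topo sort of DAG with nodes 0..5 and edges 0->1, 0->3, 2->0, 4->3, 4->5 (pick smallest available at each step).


Kahn's algorithm, process smallest node first
Order: [2, 0, 1, 4, 3, 5]


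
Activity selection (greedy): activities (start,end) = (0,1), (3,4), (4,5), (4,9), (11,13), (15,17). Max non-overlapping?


Greedy: pick earliest-ending, then skip overlaps.
Selected (5 activities): [(0, 1), (3, 4), (4, 5), (11, 13), (15, 17)]


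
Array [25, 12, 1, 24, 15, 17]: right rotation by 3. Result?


Right rotate by 3: [24, 15, 17, 25, 12, 1]


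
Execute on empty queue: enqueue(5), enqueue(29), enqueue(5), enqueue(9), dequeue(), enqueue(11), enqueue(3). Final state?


enqueue(5) -> [5]
enqueue(29) -> [5, 29]
enqueue(5) -> [5, 29, 5]
enqueue(9) -> [5, 29, 5, 9]
dequeue() returns 5 -> [29, 5, 9]
enqueue(11) -> [29, 5, 9, 11]
enqueue(3) -> [29, 5, 9, 11, 3]
Final queue (front to back): [29, 5, 9, 11, 3]


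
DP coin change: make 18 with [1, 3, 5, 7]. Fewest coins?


dp[0]=0; dp[i]=1+min(dp[i-c] for c in coins)
...dp[13]=3, dp[14]=2, dp[15]=3, dp[16]=4, dp[17]=3, dp[18]=4
Minimum coins for 18 = 4


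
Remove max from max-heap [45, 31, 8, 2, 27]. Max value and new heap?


Max = 45
Replace root with last, heapify down
Resulting heap: [31, 27, 8, 2]


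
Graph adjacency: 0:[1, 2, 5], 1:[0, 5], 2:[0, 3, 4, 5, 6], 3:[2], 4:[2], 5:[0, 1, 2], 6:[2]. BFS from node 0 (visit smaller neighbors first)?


BFS queue: start with [0]
Visit order: [0, 1, 2, 5, 3, 4, 6]


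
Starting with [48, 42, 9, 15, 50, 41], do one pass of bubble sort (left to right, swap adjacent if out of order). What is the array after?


After one pass: [42, 9, 15, 48, 41, 50]


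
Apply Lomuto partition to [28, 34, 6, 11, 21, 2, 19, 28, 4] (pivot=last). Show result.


Elements <= 4 go left of pivot.
Result: [2, 4, 6, 11, 21, 28, 19, 28, 34], pivot at index 1


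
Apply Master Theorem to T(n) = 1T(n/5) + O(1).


a=1, b=5, c=0. log_5(1)=0 = c=0. Case 2: O(n^c log n) = O(log n)
Complexity: O(log n)


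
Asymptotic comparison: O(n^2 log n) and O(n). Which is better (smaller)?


linear grows slower than n^2 log n
O(n) is asymptotically smaller; O(n^2 log n) grows faster


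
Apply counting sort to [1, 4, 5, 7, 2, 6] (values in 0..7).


Count array: [0, 1, 1, 0, 1, 1, 1, 1]
Reconstruct: [1, 2, 4, 5, 6, 7]


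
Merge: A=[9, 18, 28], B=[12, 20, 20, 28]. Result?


Compare heads, take smaller each step.
Merged: [9, 12, 18, 20, 20, 28, 28]


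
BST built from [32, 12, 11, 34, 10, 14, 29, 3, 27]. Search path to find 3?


BST root = 32
Search for 3: compare at each node
Path: [32, 12, 11, 10, 3]


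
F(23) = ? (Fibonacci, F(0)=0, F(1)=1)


F(n)=F(n-1)+F(n-2)
...F(21)=10946, F(22)=17711, F(23)=28657


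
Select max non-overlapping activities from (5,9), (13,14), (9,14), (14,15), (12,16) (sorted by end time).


Greedy: pick earliest-ending, then skip overlaps.
Selected (3 activities): [(5, 9), (13, 14), (14, 15)]


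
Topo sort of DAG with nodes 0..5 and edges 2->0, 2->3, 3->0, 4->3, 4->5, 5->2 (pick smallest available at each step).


Kahn's algorithm, process smallest node first
Order: [1, 4, 5, 2, 3, 0]


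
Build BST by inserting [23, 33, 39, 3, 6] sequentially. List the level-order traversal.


Root = 23; build tree by BST insertion.
Level-Order traversal: [23, 3, 33, 6, 39]


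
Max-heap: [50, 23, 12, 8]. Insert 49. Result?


Append 49: [50, 23, 12, 8, 49]
Bubble up: swap idx 4(49) with idx 1(23)
Result: [50, 49, 12, 8, 23]


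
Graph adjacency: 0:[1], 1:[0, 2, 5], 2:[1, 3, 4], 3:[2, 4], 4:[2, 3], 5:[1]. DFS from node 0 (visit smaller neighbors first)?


DFS stack-based: start with [0]
Visit order: [0, 1, 2, 3, 4, 5]


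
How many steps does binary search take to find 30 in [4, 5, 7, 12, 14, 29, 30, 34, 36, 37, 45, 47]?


Search for 30:
[0,11] mid=5 arr[5]=29
[6,11] mid=8 arr[8]=36
[6,7] mid=6 arr[6]=30
Total: 3 comparisons


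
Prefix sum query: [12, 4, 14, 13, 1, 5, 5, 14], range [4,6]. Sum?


Prefix sums: [0, 12, 16, 30, 43, 44, 49, 54, 68]
Sum[4..6] = prefix[7] - prefix[4] = 54 - 43 = 11


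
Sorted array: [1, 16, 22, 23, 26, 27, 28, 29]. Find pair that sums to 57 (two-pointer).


Two pointers: lo=0, hi=7
Found pair: (28, 29) summing to 57


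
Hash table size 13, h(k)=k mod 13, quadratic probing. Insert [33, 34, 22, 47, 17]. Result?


Insertions: 33->slot 7; 34->slot 8; 22->slot 9; 47->slot 12; 17->slot 4
Table: [None, None, None, None, 17, None, None, 33, 34, 22, None, None, 47]


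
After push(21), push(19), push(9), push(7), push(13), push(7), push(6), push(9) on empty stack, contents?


push(21) -> [21]
push(19) -> [21, 19]
push(9) -> [21, 19, 9]
push(7) -> [21, 19, 9, 7]
push(13) -> [21, 19, 9, 7, 13]
push(7) -> [21, 19, 9, 7, 13, 7]
push(6) -> [21, 19, 9, 7, 13, 7, 6]
push(9) -> [21, 19, 9, 7, 13, 7, 6, 9]
Final stack (bottom to top): [21, 19, 9, 7, 13, 7, 6, 9]


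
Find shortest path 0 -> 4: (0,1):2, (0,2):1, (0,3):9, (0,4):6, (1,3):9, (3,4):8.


Dijkstra from 0:
Distances: {0: 0, 1: 2, 2: 1, 3: 9, 4: 6}
Shortest distance to 4 = 6, path = [0, 4]


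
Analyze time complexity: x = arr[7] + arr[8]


Analysis: constant-time operation, no loop
Complexity: O(1)


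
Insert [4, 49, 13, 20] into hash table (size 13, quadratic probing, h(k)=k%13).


Insertions: 4->slot 4; 49->slot 10; 13->slot 0; 20->slot 7
Table: [13, None, None, None, 4, None, None, 20, None, None, 49, None, None]


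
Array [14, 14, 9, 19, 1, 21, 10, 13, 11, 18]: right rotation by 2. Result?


Right rotate by 2: [11, 18, 14, 14, 9, 19, 1, 21, 10, 13]


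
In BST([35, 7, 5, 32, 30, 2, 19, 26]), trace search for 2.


BST root = 35
Search for 2: compare at each node
Path: [35, 7, 5, 2]


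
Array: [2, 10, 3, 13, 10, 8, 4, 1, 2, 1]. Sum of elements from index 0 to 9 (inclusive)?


Prefix sums: [0, 2, 12, 15, 28, 38, 46, 50, 51, 53, 54]
Sum[0..9] = prefix[10] - prefix[0] = 54 - 0 = 54


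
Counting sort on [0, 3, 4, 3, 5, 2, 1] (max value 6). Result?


Count array: [1, 1, 1, 2, 1, 1, 0]
Reconstruct: [0, 1, 2, 3, 3, 4, 5]


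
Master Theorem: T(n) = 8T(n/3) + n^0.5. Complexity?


a=8, b=3, c=0.5. log_3(8)=1.893 > c=0.5. Case 1: O(n^log_b(a)) = O(n^1.893)
Complexity: O(n^1.893)


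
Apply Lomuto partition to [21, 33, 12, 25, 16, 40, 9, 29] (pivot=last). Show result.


Elements <= 29 go left of pivot.
Result: [21, 12, 25, 16, 9, 29, 33, 40], pivot at index 5


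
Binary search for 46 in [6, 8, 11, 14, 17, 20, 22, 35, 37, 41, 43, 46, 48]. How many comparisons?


Search for 46:
[0,12] mid=6 arr[6]=22
[7,12] mid=9 arr[9]=41
[10,12] mid=11 arr[11]=46
Total: 3 comparisons


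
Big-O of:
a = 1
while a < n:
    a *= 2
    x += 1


Per nesting level: O(log n) = O(log n)
Complexity: O(log n)


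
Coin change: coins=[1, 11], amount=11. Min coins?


dp[0]=0; dp[i]=1+min(dp[i-c] for c in coins)
...dp[6]=6, dp[7]=7, dp[8]=8, dp[9]=9, dp[10]=10, dp[11]=1
Minimum coins for 11 = 1


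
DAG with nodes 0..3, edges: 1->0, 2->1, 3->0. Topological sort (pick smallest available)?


Kahn's algorithm, process smallest node first
Order: [2, 1, 3, 0]


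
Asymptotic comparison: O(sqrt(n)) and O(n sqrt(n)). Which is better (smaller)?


sublinear grows slower than n^1.5
O(sqrt(n)) is asymptotically smaller; O(n sqrt(n)) grows faster


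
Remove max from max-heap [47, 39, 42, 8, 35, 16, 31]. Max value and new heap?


Max = 47
Replace root with last, heapify down
Resulting heap: [42, 39, 31, 8, 35, 16]


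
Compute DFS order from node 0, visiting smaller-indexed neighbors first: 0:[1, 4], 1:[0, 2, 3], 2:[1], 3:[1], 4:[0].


DFS stack-based: start with [0]
Visit order: [0, 1, 2, 3, 4]


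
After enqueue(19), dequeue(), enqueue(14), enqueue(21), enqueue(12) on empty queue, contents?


enqueue(19) -> [19]
dequeue() returns 19 -> []
enqueue(14) -> [14]
enqueue(21) -> [14, 21]
enqueue(12) -> [14, 21, 12]
Final queue (front to back): [14, 21, 12]


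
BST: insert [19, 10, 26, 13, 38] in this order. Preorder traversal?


Root = 19; build tree by BST insertion.
Preorder traversal: [19, 10, 13, 26, 38]


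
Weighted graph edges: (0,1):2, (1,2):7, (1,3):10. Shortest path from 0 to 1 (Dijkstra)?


Dijkstra from 0:
Distances: {0: 0, 1: 2, 2: 9, 3: 12}
Shortest distance to 1 = 2, path = [0, 1]


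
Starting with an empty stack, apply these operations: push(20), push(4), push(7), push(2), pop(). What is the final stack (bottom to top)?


push(20) -> [20]
push(4) -> [20, 4]
push(7) -> [20, 4, 7]
push(2) -> [20, 4, 7, 2]
pop() returns 2 -> [20, 4, 7]
Final stack (bottom to top): [20, 4, 7]


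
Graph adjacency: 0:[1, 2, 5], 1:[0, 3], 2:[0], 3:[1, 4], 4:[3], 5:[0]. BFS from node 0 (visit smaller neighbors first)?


BFS queue: start with [0]
Visit order: [0, 1, 2, 5, 3, 4]


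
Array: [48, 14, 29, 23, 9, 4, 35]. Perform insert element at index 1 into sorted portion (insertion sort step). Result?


After one pass: [14, 48, 29, 23, 9, 4, 35]


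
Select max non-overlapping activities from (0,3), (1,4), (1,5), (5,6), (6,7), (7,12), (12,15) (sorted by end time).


Greedy: pick earliest-ending, then skip overlaps.
Selected (5 activities): [(0, 3), (5, 6), (6, 7), (7, 12), (12, 15)]


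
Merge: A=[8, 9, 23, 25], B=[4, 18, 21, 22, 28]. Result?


Compare heads, take smaller each step.
Merged: [4, 8, 9, 18, 21, 22, 23, 25, 28]


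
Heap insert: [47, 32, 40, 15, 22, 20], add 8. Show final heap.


Append 8: [47, 32, 40, 15, 22, 20, 8]
Bubble up: no swaps needed
Result: [47, 32, 40, 15, 22, 20, 8]


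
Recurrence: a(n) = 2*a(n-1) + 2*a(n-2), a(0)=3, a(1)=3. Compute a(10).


Build bottom-up:
...a(8)=4656, a(9)=12720, a(10)=2*12720+2*4656=34752


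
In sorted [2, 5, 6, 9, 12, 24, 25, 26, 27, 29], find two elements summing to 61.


Two pointers: lo=0, hi=9
No pair sums to 61


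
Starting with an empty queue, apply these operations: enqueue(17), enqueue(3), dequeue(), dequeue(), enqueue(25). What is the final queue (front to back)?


enqueue(17) -> [17]
enqueue(3) -> [17, 3]
dequeue() returns 17 -> [3]
dequeue() returns 3 -> []
enqueue(25) -> [25]
Final queue (front to back): [25]


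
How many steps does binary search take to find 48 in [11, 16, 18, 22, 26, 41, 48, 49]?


Search for 48:
[0,7] mid=3 arr[3]=22
[4,7] mid=5 arr[5]=41
[6,7] mid=6 arr[6]=48
Total: 3 comparisons


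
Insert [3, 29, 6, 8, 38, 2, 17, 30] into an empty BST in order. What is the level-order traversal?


Root = 3; build tree by BST insertion.
Level-Order traversal: [3, 2, 29, 6, 38, 8, 30, 17]


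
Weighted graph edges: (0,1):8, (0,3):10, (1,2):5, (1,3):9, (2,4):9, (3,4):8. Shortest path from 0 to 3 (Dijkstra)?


Dijkstra from 0:
Distances: {0: 0, 1: 8, 2: 13, 3: 10, 4: 18}
Shortest distance to 3 = 10, path = [0, 3]


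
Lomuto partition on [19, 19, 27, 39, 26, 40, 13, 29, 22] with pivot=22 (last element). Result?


Elements <= 22 go left of pivot.
Result: [19, 19, 13, 22, 26, 40, 27, 29, 39], pivot at index 3


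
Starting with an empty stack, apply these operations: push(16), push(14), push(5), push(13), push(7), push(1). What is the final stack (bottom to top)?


push(16) -> [16]
push(14) -> [16, 14]
push(5) -> [16, 14, 5]
push(13) -> [16, 14, 5, 13]
push(7) -> [16, 14, 5, 13, 7]
push(1) -> [16, 14, 5, 13, 7, 1]
Final stack (bottom to top): [16, 14, 5, 13, 7, 1]


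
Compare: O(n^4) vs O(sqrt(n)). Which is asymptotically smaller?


sublinear grows slower than quartic
O(sqrt(n)) is asymptotically smaller; O(n^4) grows faster


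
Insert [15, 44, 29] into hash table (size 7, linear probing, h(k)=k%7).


Insertions: 15->slot 1; 44->slot 2; 29->slot 3
Table: [None, 15, 44, 29, None, None, None]


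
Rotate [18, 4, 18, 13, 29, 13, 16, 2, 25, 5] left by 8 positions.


Left rotate by 8: [25, 5, 18, 4, 18, 13, 29, 13, 16, 2]


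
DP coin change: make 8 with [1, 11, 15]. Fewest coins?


dp[0]=0; dp[i]=1+min(dp[i-c] for c in coins)
...dp[3]=3, dp[4]=4, dp[5]=5, dp[6]=6, dp[7]=7, dp[8]=8
Minimum coins for 8 = 8


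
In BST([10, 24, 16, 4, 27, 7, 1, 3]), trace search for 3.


BST root = 10
Search for 3: compare at each node
Path: [10, 4, 1, 3]


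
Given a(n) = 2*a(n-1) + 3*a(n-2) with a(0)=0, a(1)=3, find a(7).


Build bottom-up:
...a(5)=183, a(6)=546, a(7)=2*546+3*183=1641


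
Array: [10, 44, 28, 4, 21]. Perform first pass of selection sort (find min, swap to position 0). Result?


After one pass: [4, 44, 28, 10, 21]


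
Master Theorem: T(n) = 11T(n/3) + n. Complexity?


a=11, b=3, c=1. log_3(11)=2.183 > c=1. Case 1: O(n^log_b(a)) = O(n^2.183)
Complexity: O(n^2.183)


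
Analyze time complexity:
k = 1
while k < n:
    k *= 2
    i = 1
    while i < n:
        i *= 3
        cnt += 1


Per nesting level: O(log n) * O(log n) = O((log n)^2)
Complexity: O((log n)^2)


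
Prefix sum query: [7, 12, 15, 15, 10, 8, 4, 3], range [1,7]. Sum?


Prefix sums: [0, 7, 19, 34, 49, 59, 67, 71, 74]
Sum[1..7] = prefix[8] - prefix[1] = 74 - 7 = 67


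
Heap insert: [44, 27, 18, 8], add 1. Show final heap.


Append 1: [44, 27, 18, 8, 1]
Bubble up: no swaps needed
Result: [44, 27, 18, 8, 1]


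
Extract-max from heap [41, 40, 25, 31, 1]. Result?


Max = 41
Replace root with last, heapify down
Resulting heap: [40, 31, 25, 1]


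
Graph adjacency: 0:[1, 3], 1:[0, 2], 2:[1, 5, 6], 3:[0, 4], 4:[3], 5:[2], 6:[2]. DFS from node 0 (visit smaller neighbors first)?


DFS stack-based: start with [0]
Visit order: [0, 1, 2, 5, 6, 3, 4]


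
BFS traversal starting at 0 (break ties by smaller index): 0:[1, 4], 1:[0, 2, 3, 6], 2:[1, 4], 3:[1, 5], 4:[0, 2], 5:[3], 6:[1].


BFS queue: start with [0]
Visit order: [0, 1, 4, 2, 3, 6, 5]


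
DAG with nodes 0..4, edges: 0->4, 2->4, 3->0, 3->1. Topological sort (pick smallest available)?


Kahn's algorithm, process smallest node first
Order: [2, 3, 0, 1, 4]


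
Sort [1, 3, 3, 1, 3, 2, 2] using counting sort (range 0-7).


Count array: [0, 2, 2, 3, 0, 0, 0, 0]
Reconstruct: [1, 1, 2, 2, 3, 3, 3]


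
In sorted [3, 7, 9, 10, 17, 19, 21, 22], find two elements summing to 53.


Two pointers: lo=0, hi=7
No pair sums to 53


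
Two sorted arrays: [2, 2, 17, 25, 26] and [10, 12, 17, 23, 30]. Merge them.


Compare heads, take smaller each step.
Merged: [2, 2, 10, 12, 17, 17, 23, 25, 26, 30]


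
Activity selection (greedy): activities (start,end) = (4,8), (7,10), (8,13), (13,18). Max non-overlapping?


Greedy: pick earliest-ending, then skip overlaps.
Selected (3 activities): [(4, 8), (8, 13), (13, 18)]


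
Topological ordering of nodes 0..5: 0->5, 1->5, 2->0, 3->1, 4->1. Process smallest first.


Kahn's algorithm, process smallest node first
Order: [2, 0, 3, 4, 1, 5]


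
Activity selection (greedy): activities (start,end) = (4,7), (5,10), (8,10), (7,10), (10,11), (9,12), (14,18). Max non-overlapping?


Greedy: pick earliest-ending, then skip overlaps.
Selected (4 activities): [(4, 7), (8, 10), (10, 11), (14, 18)]


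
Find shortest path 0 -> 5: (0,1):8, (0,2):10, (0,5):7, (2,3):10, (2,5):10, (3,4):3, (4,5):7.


Dijkstra from 0:
Distances: {0: 0, 1: 8, 2: 10, 3: 17, 4: 14, 5: 7}
Shortest distance to 5 = 7, path = [0, 5]


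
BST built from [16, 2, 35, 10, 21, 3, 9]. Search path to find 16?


BST root = 16
Search for 16: compare at each node
Path: [16]


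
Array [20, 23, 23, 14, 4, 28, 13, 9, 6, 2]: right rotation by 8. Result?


Right rotate by 8: [23, 14, 4, 28, 13, 9, 6, 2, 20, 23]


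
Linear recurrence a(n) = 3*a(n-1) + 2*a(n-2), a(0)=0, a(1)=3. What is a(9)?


Build bottom-up:
...a(7)=5289, a(8)=18837, a(9)=3*18837+2*5289=67089


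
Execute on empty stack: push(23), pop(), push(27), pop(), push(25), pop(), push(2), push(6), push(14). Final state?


push(23) -> [23]
pop() returns 23 -> []
push(27) -> [27]
pop() returns 27 -> []
push(25) -> [25]
pop() returns 25 -> []
push(2) -> [2]
push(6) -> [2, 6]
push(14) -> [2, 6, 14]
Final stack (bottom to top): [2, 6, 14]


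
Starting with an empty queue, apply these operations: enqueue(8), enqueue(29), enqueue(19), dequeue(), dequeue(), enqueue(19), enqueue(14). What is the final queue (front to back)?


enqueue(8) -> [8]
enqueue(29) -> [8, 29]
enqueue(19) -> [8, 29, 19]
dequeue() returns 8 -> [29, 19]
dequeue() returns 29 -> [19]
enqueue(19) -> [19, 19]
enqueue(14) -> [19, 19, 14]
Final queue (front to back): [19, 19, 14]


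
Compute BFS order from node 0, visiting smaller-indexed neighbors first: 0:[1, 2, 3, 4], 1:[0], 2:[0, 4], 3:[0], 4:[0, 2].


BFS queue: start with [0]
Visit order: [0, 1, 2, 3, 4]


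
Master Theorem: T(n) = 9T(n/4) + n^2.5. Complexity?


a=9, b=4, c=2.5. log_4(9)=1.585 < c=2.5. Case 3: O(n^c) = O(n^2.500)
Complexity: O(n^2.500)


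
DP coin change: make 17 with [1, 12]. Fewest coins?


dp[0]=0; dp[i]=1+min(dp[i-c] for c in coins)
...dp[12]=1, dp[13]=2, dp[14]=3, dp[15]=4, dp[16]=5, dp[17]=6
Minimum coins for 17 = 6


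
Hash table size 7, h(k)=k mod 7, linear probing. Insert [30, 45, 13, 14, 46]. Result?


Insertions: 30->slot 2; 45->slot 3; 13->slot 6; 14->slot 0; 46->slot 4
Table: [14, None, 30, 45, 46, None, 13]


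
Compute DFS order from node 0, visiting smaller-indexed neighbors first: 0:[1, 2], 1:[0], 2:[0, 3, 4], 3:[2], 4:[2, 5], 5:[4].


DFS stack-based: start with [0]
Visit order: [0, 1, 2, 3, 4, 5]


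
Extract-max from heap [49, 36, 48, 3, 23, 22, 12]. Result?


Max = 49
Replace root with last, heapify down
Resulting heap: [48, 36, 22, 3, 23, 12]


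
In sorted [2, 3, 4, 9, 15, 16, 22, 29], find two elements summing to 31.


Two pointers: lo=0, hi=7
Found pair: (2, 29) summing to 31


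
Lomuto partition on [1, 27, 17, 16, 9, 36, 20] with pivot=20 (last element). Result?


Elements <= 20 go left of pivot.
Result: [1, 17, 16, 9, 20, 36, 27], pivot at index 4


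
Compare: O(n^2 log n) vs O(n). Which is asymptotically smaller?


linear grows slower than n^2 log n
O(n) is asymptotically smaller; O(n^2 log n) grows faster


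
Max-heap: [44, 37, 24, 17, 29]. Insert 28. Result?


Append 28: [44, 37, 24, 17, 29, 28]
Bubble up: swap idx 5(28) with idx 2(24)
Result: [44, 37, 28, 17, 29, 24]


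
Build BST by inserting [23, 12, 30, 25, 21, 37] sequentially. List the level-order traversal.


Root = 23; build tree by BST insertion.
Level-Order traversal: [23, 12, 30, 21, 25, 37]


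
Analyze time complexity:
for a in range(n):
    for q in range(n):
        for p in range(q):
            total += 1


Per nesting level: O(n) * O(n) * O(n) [triangular over q] = O(n^3)
Complexity: O(n^3)


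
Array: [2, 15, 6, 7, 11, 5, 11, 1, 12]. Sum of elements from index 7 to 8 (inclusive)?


Prefix sums: [0, 2, 17, 23, 30, 41, 46, 57, 58, 70]
Sum[7..8] = prefix[9] - prefix[7] = 70 - 57 = 13


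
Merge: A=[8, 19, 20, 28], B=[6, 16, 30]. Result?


Compare heads, take smaller each step.
Merged: [6, 8, 16, 19, 20, 28, 30]


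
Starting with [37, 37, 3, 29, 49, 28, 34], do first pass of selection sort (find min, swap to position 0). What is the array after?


After one pass: [3, 37, 37, 29, 49, 28, 34]


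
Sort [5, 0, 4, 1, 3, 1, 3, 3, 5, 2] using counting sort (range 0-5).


Count array: [1, 2, 1, 3, 1, 2]
Reconstruct: [0, 1, 1, 2, 3, 3, 3, 4, 5, 5]


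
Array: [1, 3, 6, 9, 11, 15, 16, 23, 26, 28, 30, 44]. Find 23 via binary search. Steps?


Search for 23:
[0,11] mid=5 arr[5]=15
[6,11] mid=8 arr[8]=26
[6,7] mid=6 arr[6]=16
[7,7] mid=7 arr[7]=23
Total: 4 comparisons


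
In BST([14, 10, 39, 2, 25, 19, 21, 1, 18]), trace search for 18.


BST root = 14
Search for 18: compare at each node
Path: [14, 39, 25, 19, 18]


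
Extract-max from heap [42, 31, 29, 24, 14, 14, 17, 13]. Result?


Max = 42
Replace root with last, heapify down
Resulting heap: [31, 24, 29, 13, 14, 14, 17]


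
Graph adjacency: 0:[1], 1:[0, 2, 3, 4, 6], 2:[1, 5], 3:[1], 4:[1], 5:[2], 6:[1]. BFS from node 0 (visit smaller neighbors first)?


BFS queue: start with [0]
Visit order: [0, 1, 2, 3, 4, 6, 5]


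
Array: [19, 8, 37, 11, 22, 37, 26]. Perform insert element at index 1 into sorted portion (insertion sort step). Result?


After one pass: [8, 19, 37, 11, 22, 37, 26]


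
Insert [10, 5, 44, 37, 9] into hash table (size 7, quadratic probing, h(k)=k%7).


Insertions: 10->slot 3; 5->slot 5; 44->slot 2; 37->slot 6; 9->slot 4
Table: [None, None, 44, 10, 9, 5, 37]


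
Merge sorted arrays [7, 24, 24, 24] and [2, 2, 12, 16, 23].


Compare heads, take smaller each step.
Merged: [2, 2, 7, 12, 16, 23, 24, 24, 24]


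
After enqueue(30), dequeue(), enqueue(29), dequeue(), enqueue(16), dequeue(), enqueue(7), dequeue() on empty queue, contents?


enqueue(30) -> [30]
dequeue() returns 30 -> []
enqueue(29) -> [29]
dequeue() returns 29 -> []
enqueue(16) -> [16]
dequeue() returns 16 -> []
enqueue(7) -> [7]
dequeue() returns 7 -> []
Final queue (front to back): []


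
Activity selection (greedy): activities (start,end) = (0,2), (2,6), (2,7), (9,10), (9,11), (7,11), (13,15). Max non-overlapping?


Greedy: pick earliest-ending, then skip overlaps.
Selected (4 activities): [(0, 2), (2, 6), (9, 10), (13, 15)]


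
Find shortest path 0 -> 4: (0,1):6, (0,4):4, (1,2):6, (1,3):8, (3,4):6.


Dijkstra from 0:
Distances: {0: 0, 1: 6, 2: 12, 3: 10, 4: 4}
Shortest distance to 4 = 4, path = [0, 4]


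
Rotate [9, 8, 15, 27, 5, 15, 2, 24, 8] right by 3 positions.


Right rotate by 3: [2, 24, 8, 9, 8, 15, 27, 5, 15]


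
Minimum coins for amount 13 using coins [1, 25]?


dp[0]=0; dp[i]=1+min(dp[i-c] for c in coins)
...dp[8]=8, dp[9]=9, dp[10]=10, dp[11]=11, dp[12]=12, dp[13]=13
Minimum coins for 13 = 13


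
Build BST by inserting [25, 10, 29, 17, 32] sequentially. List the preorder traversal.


Root = 25; build tree by BST insertion.
Preorder traversal: [25, 10, 17, 29, 32]


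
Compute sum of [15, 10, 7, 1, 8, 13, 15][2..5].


Prefix sums: [0, 15, 25, 32, 33, 41, 54, 69]
Sum[2..5] = prefix[6] - prefix[2] = 54 - 25 = 29


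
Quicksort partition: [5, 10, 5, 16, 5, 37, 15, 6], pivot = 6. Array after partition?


Elements <= 6 go left of pivot.
Result: [5, 5, 5, 6, 10, 37, 15, 16], pivot at index 3


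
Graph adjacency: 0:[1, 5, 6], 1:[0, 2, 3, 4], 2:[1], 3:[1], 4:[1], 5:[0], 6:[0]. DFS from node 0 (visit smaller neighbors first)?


DFS stack-based: start with [0]
Visit order: [0, 1, 2, 3, 4, 5, 6]


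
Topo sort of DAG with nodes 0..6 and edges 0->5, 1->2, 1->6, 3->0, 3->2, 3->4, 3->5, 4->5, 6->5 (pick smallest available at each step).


Kahn's algorithm, process smallest node first
Order: [1, 3, 0, 2, 4, 6, 5]


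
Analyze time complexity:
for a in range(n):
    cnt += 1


Per nesting level: O(n) = O(n)
Complexity: O(n)


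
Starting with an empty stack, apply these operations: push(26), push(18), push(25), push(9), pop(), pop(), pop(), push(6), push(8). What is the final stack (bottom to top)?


push(26) -> [26]
push(18) -> [26, 18]
push(25) -> [26, 18, 25]
push(9) -> [26, 18, 25, 9]
pop() returns 9 -> [26, 18, 25]
pop() returns 25 -> [26, 18]
pop() returns 18 -> [26]
push(6) -> [26, 6]
push(8) -> [26, 6, 8]
Final stack (bottom to top): [26, 6, 8]


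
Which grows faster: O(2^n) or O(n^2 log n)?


n^2 log n grows slower than exponential
O(n^2 log n) is asymptotically smaller; O(2^n) grows faster


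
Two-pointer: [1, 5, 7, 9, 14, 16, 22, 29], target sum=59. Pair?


Two pointers: lo=0, hi=7
No pair sums to 59


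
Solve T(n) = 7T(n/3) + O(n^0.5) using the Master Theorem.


a=7, b=3, c=0.5. log_3(7)=1.771 > c=0.5. Case 1: O(n^log_b(a)) = O(n^1.771)
Complexity: O(n^1.771)


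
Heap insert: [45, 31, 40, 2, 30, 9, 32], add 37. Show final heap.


Append 37: [45, 31, 40, 2, 30, 9, 32, 37]
Bubble up: swap idx 7(37) with idx 3(2); swap idx 3(37) with idx 1(31)
Result: [45, 37, 40, 31, 30, 9, 32, 2]


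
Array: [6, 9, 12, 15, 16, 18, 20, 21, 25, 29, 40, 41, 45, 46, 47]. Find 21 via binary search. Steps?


Search for 21:
[0,14] mid=7 arr[7]=21
Total: 1 comparisons
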